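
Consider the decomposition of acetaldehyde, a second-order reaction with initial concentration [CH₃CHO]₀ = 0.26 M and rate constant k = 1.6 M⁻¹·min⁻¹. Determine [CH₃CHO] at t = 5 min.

0.08442 M

Step 1: For a second-order reaction: 1/[CH₃CHO] = 1/[CH₃CHO]₀ + kt
Step 2: 1/[CH₃CHO] = 1/0.26 + 1.6 × 5
Step 3: 1/[CH₃CHO] = 3.846 + 8 = 11.85
Step 4: [CH₃CHO] = 1/11.85 = 0.08442 M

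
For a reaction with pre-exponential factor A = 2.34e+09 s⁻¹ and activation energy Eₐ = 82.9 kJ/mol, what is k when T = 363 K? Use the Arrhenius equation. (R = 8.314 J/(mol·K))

2.75e-03 s⁻¹

Step 1: Use the Arrhenius equation: k = A × exp(-Eₐ/RT)
Step 2: Convert Eₐ to J/mol: 82.9 kJ/mol = 82900 J/mol
Step 3: Calculate the exponent: -Eₐ/(RT) = -82900/(8.314 × 363) = -27.46869
Step 4: k = 2.34e+09 × exp(-27.46869)
Step 5: k = 2.34e+09 × 1.17625e-12 = 2.7524e-03 s⁻¹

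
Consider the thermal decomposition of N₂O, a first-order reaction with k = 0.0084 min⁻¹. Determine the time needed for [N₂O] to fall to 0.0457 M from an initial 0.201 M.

176.3 min

Step 1: For first-order: t = ln([N₂O]₀/[N₂O])/k
Step 2: t = ln(0.201/0.0457)/0.0084
Step 3: t = ln(4.398)/0.0084
Step 4: t = 1.481/0.0084 = 176.3 min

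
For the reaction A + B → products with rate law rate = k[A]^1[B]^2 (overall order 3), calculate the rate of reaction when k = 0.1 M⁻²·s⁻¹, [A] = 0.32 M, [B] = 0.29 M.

0.002691 M/s

Step 1: The rate law is rate = k[A]^1[B]^2, overall order = 1+2 = 3
Step 2: Substitute values: rate = 0.1 × (0.32)^1 × (0.29)^2
Step 3: rate = 0.1 × 0.32 × 0.0841 = 0.0026912 M/s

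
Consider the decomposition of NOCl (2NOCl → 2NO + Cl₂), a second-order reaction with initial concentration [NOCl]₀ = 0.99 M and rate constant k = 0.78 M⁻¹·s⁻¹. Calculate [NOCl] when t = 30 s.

0.04097 M

Step 1: For a second-order reaction: 1/[NOCl] = 1/[NOCl]₀ + kt
Step 2: 1/[NOCl] = 1/0.99 + 0.78 × 30
Step 3: 1/[NOCl] = 1.01 + 23.4 = 24.41
Step 4: [NOCl] = 1/24.41 = 0.04097 M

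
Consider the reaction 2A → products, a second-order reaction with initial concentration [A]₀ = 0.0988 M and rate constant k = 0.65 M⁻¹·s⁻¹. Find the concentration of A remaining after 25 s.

0.03792 M

Step 1: For a second-order reaction: 1/[A] = 1/[A]₀ + kt
Step 2: 1/[A] = 1/0.0988 + 0.65 × 25
Step 3: 1/[A] = 10.12 + 16.25 = 26.37
Step 4: [A] = 1/26.37 = 0.03792 M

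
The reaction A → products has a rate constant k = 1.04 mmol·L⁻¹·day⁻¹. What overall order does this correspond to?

zeroth order (0)

Step 1: The units of k for an nth-order reaction are (concentration)^(1-n)·(time)⁻¹.
Step 2: Here k has units mmol·L⁻¹·day⁻¹, so the concentration exponent is 1.
Step 3: 1 - n = 1 ⇒ n = 0. The reaction is zeroth order.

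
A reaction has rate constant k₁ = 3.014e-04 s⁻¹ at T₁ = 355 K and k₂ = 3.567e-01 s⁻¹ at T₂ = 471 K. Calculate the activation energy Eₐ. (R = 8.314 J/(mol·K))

84.8 kJ/mol

Step 1: Use the two-temperature Arrhenius form: ln(k₂/k₁) = -Eₐ/R × (1/T₂ - 1/T₁)
Step 2: ln(k₂/k₁) = ln(3.567e-01/3.014e-04) = ln(1183.48) = 7.07621
Step 3: 1/T₂ - 1/T₁ = 1/471 - 1/355 = -6.937592e-04 K⁻¹
Step 4: Eₐ = -R × ln(k₂/k₁) / (1/T₂ - 1/T₁) = -8.314 × 7.07621 / -6.937592e-04
Step 5: Eₐ = 8.4801e+04 J/mol = 84.8 kJ/mol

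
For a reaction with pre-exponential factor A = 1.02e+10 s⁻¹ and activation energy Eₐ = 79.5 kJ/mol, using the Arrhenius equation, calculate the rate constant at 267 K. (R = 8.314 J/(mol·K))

2.85e-06 s⁻¹

Step 1: Use the Arrhenius equation: k = A × exp(-Eₐ/RT)
Step 2: Convert Eₐ to J/mol: 79.5 kJ/mol = 79500 J/mol
Step 3: Calculate the exponent: -Eₐ/(RT) = -79500/(8.314 × 267) = -35.81342
Step 4: k = 1.02e+10 × exp(-35.81342)
Step 5: k = 1.02e+10 × 2.79531e-16 = 2.8512e-06 s⁻¹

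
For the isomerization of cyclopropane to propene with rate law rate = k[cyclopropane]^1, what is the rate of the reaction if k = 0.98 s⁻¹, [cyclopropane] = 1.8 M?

1.764 M/s

Step 1: Identify the rate law: rate = k[cyclopropane]^1
Step 2: Substitute values: rate = 0.98 × (1.8)^1
Step 3: Calculate: rate = 0.98 × 1.8 = 1.764 M/s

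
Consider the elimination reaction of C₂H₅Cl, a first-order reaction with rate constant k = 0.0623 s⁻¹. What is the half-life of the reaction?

11.13 s

Step 1: For a first-order reaction, t₁/₂ = ln(2)/k
Step 2: t₁/₂ = ln(2)/0.0623
Step 3: t₁/₂ = 0.6931/0.0623 = 11.13 s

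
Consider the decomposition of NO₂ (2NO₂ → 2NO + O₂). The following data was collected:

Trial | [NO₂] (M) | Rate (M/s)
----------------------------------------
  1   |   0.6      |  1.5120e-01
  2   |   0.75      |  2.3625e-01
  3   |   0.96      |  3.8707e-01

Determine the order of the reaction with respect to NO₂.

second order (2)

Step 1: Compare trials to find order n where rate₂/rate₁ = ([NO₂]₂/[NO₂]₁)^n
Step 2: rate₂/rate₁ = 2.3625e-01/1.5120e-01 = 1.562
Step 3: [NO₂]₂/[NO₂]₁ = 0.75/0.6 = 1.25
Step 4: n = ln(1.562)/ln(1.25) = 2.00 ≈ 2
Step 5: The reaction is second order in NO₂.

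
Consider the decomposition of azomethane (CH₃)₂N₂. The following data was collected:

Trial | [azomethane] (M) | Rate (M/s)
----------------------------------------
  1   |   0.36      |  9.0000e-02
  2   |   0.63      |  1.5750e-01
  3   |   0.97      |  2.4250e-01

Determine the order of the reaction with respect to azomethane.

first order (1)

Step 1: Compare trials to find order n where rate₂/rate₁ = ([azomethane]₂/[azomethane]₁)^n
Step 2: rate₂/rate₁ = 1.5750e-01/9.0000e-02 = 1.75
Step 3: [azomethane]₂/[azomethane]₁ = 0.63/0.36 = 1.75
Step 4: n = ln(1.75)/ln(1.75) = 1.00 ≈ 1
Step 5: The reaction is first order in azomethane.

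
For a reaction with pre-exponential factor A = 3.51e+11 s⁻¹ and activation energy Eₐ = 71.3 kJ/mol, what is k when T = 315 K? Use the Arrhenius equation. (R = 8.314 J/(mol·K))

5.27e-01 s⁻¹

Step 1: Use the Arrhenius equation: k = A × exp(-Eₐ/RT)
Step 2: Convert Eₐ to J/mol: 71.3 kJ/mol = 71300 J/mol
Step 3: Calculate the exponent: -Eₐ/(RT) = -71300/(8.314 × 315) = -27.22507
Step 4: k = 3.51e+11 × exp(-27.22507)
Step 5: k = 3.51e+11 × 1.50073e-12 = 5.2676e-01 s⁻¹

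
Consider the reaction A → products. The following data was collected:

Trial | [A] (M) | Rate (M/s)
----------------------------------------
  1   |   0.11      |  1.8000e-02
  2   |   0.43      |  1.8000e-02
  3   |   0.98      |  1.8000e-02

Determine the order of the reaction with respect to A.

zeroth order (0)

Step 1: Compare trials - when concentration changes, rate stays constant.
Step 2: rate₂/rate₁ = 1.8000e-02/1.8000e-02 = 1
Step 3: [A]₂/[A]₁ = 0.43/0.11 = 3.909
Step 4: Since rate ratio ≈ (conc ratio)^0, the reaction is zeroth order.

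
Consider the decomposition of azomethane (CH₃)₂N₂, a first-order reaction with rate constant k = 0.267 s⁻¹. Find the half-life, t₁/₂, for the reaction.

2.596 s

Step 1: For a first-order reaction, t₁/₂ = ln(2)/k
Step 2: t₁/₂ = ln(2)/0.267
Step 3: t₁/₂ = 0.6931/0.267 = 2.596 s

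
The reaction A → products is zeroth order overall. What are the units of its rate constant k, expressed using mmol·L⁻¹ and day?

mmol·L⁻¹·day⁻¹

Step 1: For overall order n, rate = k × (concentration)^n.
Step 2: Rate has units mmol·L⁻¹·day⁻¹; concentration term has units (mmol·L⁻¹)^0.
Step 3: k = rate / (concentration)^n, so units of k = (mmol·L⁻¹)^(1-0)·day⁻¹ = mmol·L⁻¹·day⁻¹.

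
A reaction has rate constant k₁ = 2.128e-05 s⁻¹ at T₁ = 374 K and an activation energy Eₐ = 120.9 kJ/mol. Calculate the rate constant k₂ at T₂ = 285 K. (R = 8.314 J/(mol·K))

1.134e-10 s⁻¹

Step 1: Use the two-temperature Arrhenius form: ln(k₂/k₁) = -Eₐ/R × (1/T₂ - 1/T₁)
Step 2: Convert Eₐ to J/mol: 120.9 kJ/mol = 120900 J/mol
Step 3: 1/T₂ - 1/T₁ = 1/285 - 1/374 = 8.349751e-04 K⁻¹
Step 4: ln(k₂/k₁) = -120900/8.314 × 8.349751e-04 = -12.14199
Step 5: k₂ = k₁ × exp(-12.14199) = 2.128e-05 × 5.33090e-06 = 1.134e-10 s⁻¹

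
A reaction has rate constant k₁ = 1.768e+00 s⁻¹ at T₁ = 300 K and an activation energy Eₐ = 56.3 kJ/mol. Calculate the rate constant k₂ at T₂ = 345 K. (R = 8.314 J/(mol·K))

3.358e+01 s⁻¹

Step 1: Use the two-temperature Arrhenius form: ln(k₂/k₁) = -Eₐ/R × (1/T₂ - 1/T₁)
Step 2: Convert Eₐ to J/mol: 56.3 kJ/mol = 56300 J/mol
Step 3: 1/T₂ - 1/T₁ = 1/345 - 1/300 = -4.347826e-04 K⁻¹
Step 4: ln(k₂/k₁) = -56300/8.314 × -4.347826e-04 = 2.94422
Step 5: k₂ = k₁ × exp(2.94422) = 1.768e+00 × 1.89958e+01 = 3.358e+01 s⁻¹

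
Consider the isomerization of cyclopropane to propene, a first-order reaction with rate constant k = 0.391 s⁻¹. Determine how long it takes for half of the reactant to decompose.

1.773 s

Step 1: For a first-order reaction, t₁/₂ = ln(2)/k
Step 2: t₁/₂ = ln(2)/0.391
Step 3: t₁/₂ = 0.6931/0.391 = 1.773 s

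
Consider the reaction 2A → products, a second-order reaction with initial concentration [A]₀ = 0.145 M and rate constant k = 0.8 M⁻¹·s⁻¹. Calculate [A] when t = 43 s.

0.02422 M

Step 1: For a second-order reaction: 1/[A] = 1/[A]₀ + kt
Step 2: 1/[A] = 1/0.145 + 0.8 × 43
Step 3: 1/[A] = 6.897 + 34.4 = 41.3
Step 4: [A] = 1/41.3 = 0.02422 M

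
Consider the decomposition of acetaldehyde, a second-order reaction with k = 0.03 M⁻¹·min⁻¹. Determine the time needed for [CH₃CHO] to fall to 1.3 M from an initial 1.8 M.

7.123 min

Step 1: For second-order: t = (1/[CH₃CHO] - 1/[CH₃CHO]₀)/k
Step 2: t = (1/1.3 - 1/1.8)/0.03
Step 3: t = (0.7692 - 0.5556)/0.03
Step 4: t = 0.2137/0.03 = 7.123 min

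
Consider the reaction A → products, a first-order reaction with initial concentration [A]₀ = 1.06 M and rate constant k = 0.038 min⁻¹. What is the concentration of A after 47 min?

0.1777 M

Step 1: For a first-order reaction: [A] = [A]₀ × e^(-kt)
Step 2: [A] = 1.06 × e^(-0.038 × 47)
Step 3: [A] = 1.06 × e^(-1.786)
Step 4: [A] = 1.06 × 0.167629 = 0.1777 M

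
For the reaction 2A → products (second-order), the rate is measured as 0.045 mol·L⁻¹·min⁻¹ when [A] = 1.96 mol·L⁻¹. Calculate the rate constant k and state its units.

0.01171 (mol·L⁻¹)⁻¹·min⁻¹

Step 1: rate = k[A]^2, so k = rate / [A]^2.
Step 2: k = 0.045 / (1.96)^2 = 0.045 / 3.842.
Step 3: k = 0.01171 (mol·L⁻¹)⁻¹·min⁻¹.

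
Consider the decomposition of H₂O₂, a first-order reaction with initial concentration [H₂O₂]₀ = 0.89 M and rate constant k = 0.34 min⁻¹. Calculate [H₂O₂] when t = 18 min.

0.001957 M

Step 1: For a first-order reaction: [H₂O₂] = [H₂O₂]₀ × e^(-kt)
Step 2: [H₂O₂] = 0.89 × e^(-0.34 × 18)
Step 3: [H₂O₂] = 0.89 × e^(-6.12)
Step 4: [H₂O₂] = 0.89 × 0.00219846 = 0.001957 M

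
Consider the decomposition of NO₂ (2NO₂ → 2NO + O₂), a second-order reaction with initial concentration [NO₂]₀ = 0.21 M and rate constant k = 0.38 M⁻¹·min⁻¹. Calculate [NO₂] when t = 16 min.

0.09223 M

Step 1: For a second-order reaction: 1/[NO₂] = 1/[NO₂]₀ + kt
Step 2: 1/[NO₂] = 1/0.21 + 0.38 × 16
Step 3: 1/[NO₂] = 4.762 + 6.08 = 10.84
Step 4: [NO₂] = 1/10.84 = 0.09223 M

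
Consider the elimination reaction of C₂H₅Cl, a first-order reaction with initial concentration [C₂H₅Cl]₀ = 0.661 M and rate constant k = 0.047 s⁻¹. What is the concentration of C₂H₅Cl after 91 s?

0.009177 M

Step 1: For a first-order reaction: [C₂H₅Cl] = [C₂H₅Cl]₀ × e^(-kt)
Step 2: [C₂H₅Cl] = 0.661 × e^(-0.047 × 91)
Step 3: [C₂H₅Cl] = 0.661 × e^(-4.277)
Step 4: [C₂H₅Cl] = 0.661 × 0.0138843 = 0.009177 M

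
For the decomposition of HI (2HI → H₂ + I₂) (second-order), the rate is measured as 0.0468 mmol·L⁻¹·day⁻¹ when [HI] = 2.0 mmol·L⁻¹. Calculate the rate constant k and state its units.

0.0117 (mmol·L⁻¹)⁻¹·day⁻¹

Step 1: rate = k[HI]^2, so k = rate / [HI]^2.
Step 2: k = 0.0468 / (2.0)^2 = 0.0468 / 4.
Step 3: k = 0.0117 (mmol·L⁻¹)⁻¹·day⁻¹.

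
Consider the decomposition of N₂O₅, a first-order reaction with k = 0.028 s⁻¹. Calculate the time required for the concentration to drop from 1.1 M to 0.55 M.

24.76 s

Step 1: For first-order: t = ln([N₂O₅]₀/[N₂O₅])/k
Step 2: t = ln(1.1/0.55)/0.028
Step 3: t = ln(2)/0.028
Step 4: t = 0.6931/0.028 = 24.76 s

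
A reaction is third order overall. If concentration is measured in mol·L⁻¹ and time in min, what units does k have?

(mol·L⁻¹)⁻²·min⁻¹

Step 1: For overall order n, rate = k × (concentration)^n.
Step 2: Rate has units mol·L⁻¹·min⁻¹; concentration term has units (mol·L⁻¹)^3.
Step 3: k = rate / (concentration)^n, so units of k = (mol·L⁻¹)^(1-3)·min⁻¹ = (mol·L⁻¹)⁻²·min⁻¹.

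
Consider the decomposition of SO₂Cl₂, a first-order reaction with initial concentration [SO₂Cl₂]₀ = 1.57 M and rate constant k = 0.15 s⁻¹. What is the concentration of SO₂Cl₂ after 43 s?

0.002481 M

Step 1: For a first-order reaction: [SO₂Cl₂] = [SO₂Cl₂]₀ × e^(-kt)
Step 2: [SO₂Cl₂] = 1.57 × e^(-0.15 × 43)
Step 3: [SO₂Cl₂] = 1.57 × e^(-6.45)
Step 4: [SO₂Cl₂] = 1.57 × 0.00158052 = 0.002481 M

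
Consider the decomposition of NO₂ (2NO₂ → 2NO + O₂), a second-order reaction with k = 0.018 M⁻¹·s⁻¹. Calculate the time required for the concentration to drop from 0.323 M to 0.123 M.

279.7 s

Step 1: For second-order: t = (1/[NO₂] - 1/[NO₂]₀)/k
Step 2: t = (1/0.123 - 1/0.323)/0.018
Step 3: t = (8.13 - 3.096)/0.018
Step 4: t = 5.034/0.018 = 279.7 s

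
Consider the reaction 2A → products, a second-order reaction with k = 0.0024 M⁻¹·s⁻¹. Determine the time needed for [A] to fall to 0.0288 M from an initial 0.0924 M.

9958 s

Step 1: For second-order: t = (1/[A] - 1/[A]₀)/k
Step 2: t = (1/0.0288 - 1/0.0924)/0.0024
Step 3: t = (34.72 - 10.82)/0.0024
Step 4: t = 23.9/0.0024 = 9958 s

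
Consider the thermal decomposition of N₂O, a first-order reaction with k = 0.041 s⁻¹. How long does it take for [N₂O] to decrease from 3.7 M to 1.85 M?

16.91 s

Step 1: For first-order: t = ln([N₂O]₀/[N₂O])/k
Step 2: t = ln(3.7/1.85)/0.041
Step 3: t = ln(2)/0.041
Step 4: t = 0.6931/0.041 = 16.91 s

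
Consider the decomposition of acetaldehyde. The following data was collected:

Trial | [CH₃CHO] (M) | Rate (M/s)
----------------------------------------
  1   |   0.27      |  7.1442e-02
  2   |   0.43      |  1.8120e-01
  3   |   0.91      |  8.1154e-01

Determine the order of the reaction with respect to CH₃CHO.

second order (2)

Step 1: Compare trials to find order n where rate₂/rate₁ = ([CH₃CHO]₂/[CH₃CHO]₁)^n
Step 2: rate₂/rate₁ = 1.8120e-01/7.1442e-02 = 2.536
Step 3: [CH₃CHO]₂/[CH₃CHO]₁ = 0.43/0.27 = 1.593
Step 4: n = ln(2.536)/ln(1.593) = 2.00 ≈ 2
Step 5: The reaction is second order in CH₃CHO.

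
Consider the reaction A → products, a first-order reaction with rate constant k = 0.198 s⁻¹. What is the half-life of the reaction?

3.501 s

Step 1: For a first-order reaction, t₁/₂ = ln(2)/k
Step 2: t₁/₂ = ln(2)/0.198
Step 3: t₁/₂ = 0.6931/0.198 = 3.501 s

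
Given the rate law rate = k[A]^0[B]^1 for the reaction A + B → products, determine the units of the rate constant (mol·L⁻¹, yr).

yr⁻¹

Step 1: Overall order = 0 + 1 = 1.
Step 2: rate has units mol·L⁻¹·yr⁻¹; [A]^0[B]^1 has units (mol·L⁻¹)^1.
Step 3: k = rate/([A]^0[B]^1), so units of k = (mol·L⁻¹)^(1-1)·yr⁻¹ = yr⁻¹.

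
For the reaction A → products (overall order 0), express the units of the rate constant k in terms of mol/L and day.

mol/L·day⁻¹

Step 1: For overall order n, rate = k × (concentration)^n.
Step 2: Rate has units mol/L·day⁻¹; concentration term has units (mol/L)^0.
Step 3: k = rate / (concentration)^n, so units of k = (mol/L)^(1-0)·day⁻¹ = mol/L·day⁻¹.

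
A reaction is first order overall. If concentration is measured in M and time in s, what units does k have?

s⁻¹

Step 1: For overall order n, rate = k × (concentration)^n.
Step 2: Rate has units M·s⁻¹; concentration term has units M^1.
Step 3: k = rate / (concentration)^n, so units of k = M^(1-1)·s⁻¹ = s⁻¹.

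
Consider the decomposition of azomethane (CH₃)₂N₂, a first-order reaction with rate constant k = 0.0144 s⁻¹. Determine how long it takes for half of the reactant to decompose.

48.14 s

Step 1: For a first-order reaction, t₁/₂ = ln(2)/k
Step 2: t₁/₂ = ln(2)/0.0144
Step 3: t₁/₂ = 0.6931/0.0144 = 48.14 s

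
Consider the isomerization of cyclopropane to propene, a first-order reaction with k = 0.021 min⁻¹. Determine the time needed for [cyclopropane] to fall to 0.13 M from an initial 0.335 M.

45.08 min

Step 1: For first-order: t = ln([cyclopropane]₀/[cyclopropane])/k
Step 2: t = ln(0.335/0.13)/0.021
Step 3: t = ln(2.577)/0.021
Step 4: t = 0.9466/0.021 = 45.08 min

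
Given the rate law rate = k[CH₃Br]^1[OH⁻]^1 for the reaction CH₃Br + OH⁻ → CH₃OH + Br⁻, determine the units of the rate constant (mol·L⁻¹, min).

(mol·L⁻¹)⁻¹·min⁻¹

Step 1: Overall order = 1 + 1 = 2.
Step 2: rate has units mol·L⁻¹·min⁻¹; [CH₃Br]^1[OH⁻]^1 has units (mol·L⁻¹)^2.
Step 3: k = rate/([CH₃Br]^1[OH⁻]^1), so units of k = (mol·L⁻¹)^(1-2)·min⁻¹ = (mol·L⁻¹)⁻¹·min⁻¹.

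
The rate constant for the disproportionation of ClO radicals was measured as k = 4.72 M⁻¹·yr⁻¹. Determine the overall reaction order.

second order (2)

Step 1: The units of k for an nth-order reaction are (concentration)^(1-n)·(time)⁻¹.
Step 2: Here k has units M⁻¹·yr⁻¹, so the concentration exponent is -1.
Step 3: 1 - n = -1 ⇒ n = 2. The reaction is second order.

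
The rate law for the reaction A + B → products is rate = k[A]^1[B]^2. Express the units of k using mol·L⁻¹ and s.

(mol·L⁻¹)⁻²·s⁻¹

Step 1: Overall order = 1 + 2 = 3.
Step 2: rate has units mol·L⁻¹·s⁻¹; [A]^1[B]^2 has units (mol·L⁻¹)^3.
Step 3: k = rate/([A]^1[B]^2), so units of k = (mol·L⁻¹)^(1-3)·s⁻¹ = (mol·L⁻¹)⁻²·s⁻¹.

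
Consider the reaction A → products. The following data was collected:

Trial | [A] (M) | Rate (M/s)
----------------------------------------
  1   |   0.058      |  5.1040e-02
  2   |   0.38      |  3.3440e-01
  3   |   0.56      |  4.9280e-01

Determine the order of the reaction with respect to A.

first order (1)

Step 1: Compare trials to find order n where rate₂/rate₁ = ([A]₂/[A]₁)^n
Step 2: rate₂/rate₁ = 3.3440e-01/5.1040e-02 = 6.552
Step 3: [A]₂/[A]₁ = 0.38/0.058 = 6.552
Step 4: n = ln(6.552)/ln(6.552) = 1.00 ≈ 1
Step 5: The reaction is first order in A.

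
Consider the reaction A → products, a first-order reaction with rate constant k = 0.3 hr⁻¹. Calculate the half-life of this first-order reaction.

2.31 hr

Step 1: For a first-order reaction, t₁/₂ = ln(2)/k
Step 2: t₁/₂ = ln(2)/0.3
Step 3: t₁/₂ = 0.6931/0.3 = 2.31 hr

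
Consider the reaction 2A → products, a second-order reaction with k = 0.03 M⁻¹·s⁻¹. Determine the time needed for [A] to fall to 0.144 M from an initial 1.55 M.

210 s

Step 1: For second-order: t = (1/[A] - 1/[A]₀)/k
Step 2: t = (1/0.144 - 1/1.55)/0.03
Step 3: t = (6.944 - 0.6452)/0.03
Step 4: t = 6.299/0.03 = 210 s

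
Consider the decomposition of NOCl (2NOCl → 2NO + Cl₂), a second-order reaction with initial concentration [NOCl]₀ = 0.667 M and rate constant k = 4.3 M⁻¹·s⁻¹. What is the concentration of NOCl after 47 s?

0.004912 M

Step 1: For a second-order reaction: 1/[NOCl] = 1/[NOCl]₀ + kt
Step 2: 1/[NOCl] = 1/0.667 + 4.3 × 47
Step 3: 1/[NOCl] = 1.499 + 202.1 = 203.6
Step 4: [NOCl] = 1/203.6 = 0.004912 M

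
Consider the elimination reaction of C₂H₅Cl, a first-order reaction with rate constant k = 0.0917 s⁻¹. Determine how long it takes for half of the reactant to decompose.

7.559 s

Step 1: For a first-order reaction, t₁/₂ = ln(2)/k
Step 2: t₁/₂ = ln(2)/0.0917
Step 3: t₁/₂ = 0.6931/0.0917 = 7.559 s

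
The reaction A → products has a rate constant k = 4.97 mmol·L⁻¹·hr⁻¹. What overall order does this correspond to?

zeroth order (0)

Step 1: The units of k for an nth-order reaction are (concentration)^(1-n)·(time)⁻¹.
Step 2: Here k has units mmol·L⁻¹·hr⁻¹, so the concentration exponent is 1.
Step 3: 1 - n = 1 ⇒ n = 0. The reaction is zeroth order.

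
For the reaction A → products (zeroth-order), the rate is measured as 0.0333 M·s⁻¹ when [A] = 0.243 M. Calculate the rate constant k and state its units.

0.0333 M·s⁻¹

Step 1: For a zeroth-order reaction, rate = k (independent of concentration).
Step 2: k = rate = 0.0333 M·s⁻¹.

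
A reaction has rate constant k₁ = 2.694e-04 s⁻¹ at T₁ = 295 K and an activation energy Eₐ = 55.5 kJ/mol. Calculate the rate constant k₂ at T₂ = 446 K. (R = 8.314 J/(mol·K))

5.724e-01 s⁻¹

Step 1: Use the two-temperature Arrhenius form: ln(k₂/k₁) = -Eₐ/R × (1/T₂ - 1/T₁)
Step 2: Convert Eₐ to J/mol: 55.5 kJ/mol = 55500 J/mol
Step 3: 1/T₂ - 1/T₁ = 1/446 - 1/295 = -1.147678e-03 K⁻¹
Step 4: ln(k₂/k₁) = -55500/8.314 × -1.147678e-03 = 7.66131
Step 5: k₂ = k₁ × exp(7.66131) = 2.694e-04 × 2.12454e+03 = 5.724e-01 s⁻¹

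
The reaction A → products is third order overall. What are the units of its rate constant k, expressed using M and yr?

M⁻²·yr⁻¹

Step 1: For overall order n, rate = k × (concentration)^n.
Step 2: Rate has units M·yr⁻¹; concentration term has units M^3.
Step 3: k = rate / (concentration)^n, so units of k = M^(1-3)·yr⁻¹ = M⁻²·yr⁻¹.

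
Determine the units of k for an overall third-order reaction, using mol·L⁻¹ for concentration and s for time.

(mol·L⁻¹)⁻²·s⁻¹

Step 1: For overall order n, rate = k × (concentration)^n.
Step 2: Rate has units mol·L⁻¹·s⁻¹; concentration term has units (mol·L⁻¹)^3.
Step 3: k = rate / (concentration)^n, so units of k = (mol·L⁻¹)^(1-3)·s⁻¹ = (mol·L⁻¹)⁻²·s⁻¹.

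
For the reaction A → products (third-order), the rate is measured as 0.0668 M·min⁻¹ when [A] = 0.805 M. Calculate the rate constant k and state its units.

0.1281 M⁻²·min⁻¹

Step 1: rate = k[A]^3, so k = rate / [A]^3.
Step 2: k = 0.0668 / (0.805)^3 = 0.0668 / 0.5217.
Step 3: k = 0.1281 M⁻²·min⁻¹.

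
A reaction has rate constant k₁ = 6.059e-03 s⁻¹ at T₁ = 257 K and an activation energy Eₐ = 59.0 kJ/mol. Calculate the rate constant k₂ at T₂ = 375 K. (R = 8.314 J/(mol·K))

3.597e+01 s⁻¹

Step 1: Use the two-temperature Arrhenius form: ln(k₂/k₁) = -Eₐ/R × (1/T₂ - 1/T₁)
Step 2: Convert Eₐ to J/mol: 59.0 kJ/mol = 59000 J/mol
Step 3: 1/T₂ - 1/T₁ = 1/375 - 1/257 = -1.224384e-03 K⁻¹
Step 4: ln(k₂/k₁) = -59000/8.314 × -1.224384e-03 = 8.68880
Step 5: k₂ = k₁ × exp(8.68880) = 6.059e-03 × 5.93605e+03 = 3.597e+01 s⁻¹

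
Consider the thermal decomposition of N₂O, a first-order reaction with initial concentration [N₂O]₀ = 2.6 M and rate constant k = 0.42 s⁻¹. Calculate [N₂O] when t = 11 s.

0.02562 M

Step 1: For a first-order reaction: [N₂O] = [N₂O]₀ × e^(-kt)
Step 2: [N₂O] = 2.6 × e^(-0.42 × 11)
Step 3: [N₂O] = 2.6 × e^(-4.62)
Step 4: [N₂O] = 2.6 × 0.0098528 = 0.02562 M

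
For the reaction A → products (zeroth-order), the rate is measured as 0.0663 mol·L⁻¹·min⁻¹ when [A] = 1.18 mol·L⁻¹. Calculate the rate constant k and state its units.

0.0663 mol·L⁻¹·min⁻¹

Step 1: For a zeroth-order reaction, rate = k (independent of concentration).
Step 2: k = rate = 0.0663 mol·L⁻¹·min⁻¹.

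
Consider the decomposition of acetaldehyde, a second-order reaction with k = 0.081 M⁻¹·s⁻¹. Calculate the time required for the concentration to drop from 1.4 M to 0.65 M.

10.18 s

Step 1: For second-order: t = (1/[CH₃CHO] - 1/[CH₃CHO]₀)/k
Step 2: t = (1/0.65 - 1/1.4)/0.081
Step 3: t = (1.538 - 0.7143)/0.081
Step 4: t = 0.8242/0.081 = 10.18 s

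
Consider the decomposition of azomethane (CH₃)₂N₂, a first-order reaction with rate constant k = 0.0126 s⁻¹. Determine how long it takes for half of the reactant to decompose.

55.01 s

Step 1: For a first-order reaction, t₁/₂ = ln(2)/k
Step 2: t₁/₂ = ln(2)/0.0126
Step 3: t₁/₂ = 0.6931/0.0126 = 55.01 s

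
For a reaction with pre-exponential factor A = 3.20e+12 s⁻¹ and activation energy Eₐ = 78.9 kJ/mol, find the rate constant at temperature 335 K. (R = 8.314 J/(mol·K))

1.59e+00 s⁻¹

Step 1: Use the Arrhenius equation: k = A × exp(-Eₐ/RT)
Step 2: Convert Eₐ to J/mol: 78.9 kJ/mol = 78900 J/mol
Step 3: Calculate the exponent: -Eₐ/(RT) = -78900/(8.314 × 335) = -28.32841
Step 4: k = 3.20e+12 × exp(-28.32841)
Step 5: k = 3.20e+12 × 4.97884e-13 = 1.5932e+00 s⁻¹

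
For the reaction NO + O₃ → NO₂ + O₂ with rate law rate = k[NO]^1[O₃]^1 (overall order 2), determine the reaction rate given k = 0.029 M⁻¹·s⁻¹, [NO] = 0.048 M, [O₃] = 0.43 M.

0.0005986 M/s

Step 1: The rate law is rate = k[NO]^1[O₃]^1, overall order = 1+1 = 2
Step 2: Substitute values: rate = 0.029 × (0.048)^1 × (0.43)^1
Step 3: rate = 0.029 × 0.048 × 0.43 = 0.00059856 M/s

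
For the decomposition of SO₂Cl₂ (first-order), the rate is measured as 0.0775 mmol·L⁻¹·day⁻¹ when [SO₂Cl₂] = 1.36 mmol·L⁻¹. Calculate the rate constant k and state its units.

0.05699 day⁻¹

Step 1: rate = k[SO₂Cl₂]^1, so k = rate / [SO₂Cl₂]^1.
Step 2: k = 0.0775 / (1.36)^1 = 0.0775 / 1.36.
Step 3: k = 0.05699 day⁻¹.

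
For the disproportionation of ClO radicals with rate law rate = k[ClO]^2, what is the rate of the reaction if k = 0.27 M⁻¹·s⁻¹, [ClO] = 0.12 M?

0.003888 M/s

Step 1: Identify the rate law: rate = k[ClO]^2
Step 2: Substitute values: rate = 0.27 × (0.12)^2
Step 3: Calculate: rate = 0.27 × 0.0144 = 0.003888 M/s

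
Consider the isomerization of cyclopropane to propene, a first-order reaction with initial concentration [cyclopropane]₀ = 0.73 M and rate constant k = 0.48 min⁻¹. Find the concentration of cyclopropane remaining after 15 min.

0.000545 M

Step 1: For a first-order reaction: [cyclopropane] = [cyclopropane]₀ × e^(-kt)
Step 2: [cyclopropane] = 0.73 × e^(-0.48 × 15)
Step 3: [cyclopropane] = 0.73 × e^(-7.2)
Step 4: [cyclopropane] = 0.73 × 0.000746586 = 0.000545 M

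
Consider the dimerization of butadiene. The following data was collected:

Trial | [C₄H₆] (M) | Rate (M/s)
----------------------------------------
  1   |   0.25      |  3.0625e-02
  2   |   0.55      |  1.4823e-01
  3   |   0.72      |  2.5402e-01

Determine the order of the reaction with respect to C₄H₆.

second order (2)

Step 1: Compare trials to find order n where rate₂/rate₁ = ([C₄H₆]₂/[C₄H₆]₁)^n
Step 2: rate₂/rate₁ = 1.4823e-01/3.0625e-02 = 4.84
Step 3: [C₄H₆]₂/[C₄H₆]₁ = 0.55/0.25 = 2.2
Step 4: n = ln(4.84)/ln(2.2) = 2.00 ≈ 2
Step 5: The reaction is second order in C₄H₆.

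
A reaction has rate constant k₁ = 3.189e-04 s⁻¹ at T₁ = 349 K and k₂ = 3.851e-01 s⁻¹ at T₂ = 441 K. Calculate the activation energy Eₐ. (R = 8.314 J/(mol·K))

98.7 kJ/mol

Step 1: Use the two-temperature Arrhenius form: ln(k₂/k₁) = -Eₐ/R × (1/T₂ - 1/T₁)
Step 2: ln(k₂/k₁) = ln(3.851e-01/3.189e-04) = ln(1207.59) = 7.09638
Step 3: 1/T₂ - 1/T₁ = 1/441 - 1/349 = -5.977558e-04 K⁻¹
Step 4: Eₐ = -R × ln(k₂/k₁) / (1/T₂ - 1/T₁) = -8.314 × 7.09638 / -5.977558e-04
Step 5: Eₐ = 9.8701e+04 J/mol = 98.7 kJ/mol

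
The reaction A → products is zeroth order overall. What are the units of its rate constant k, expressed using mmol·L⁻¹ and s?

mmol·L⁻¹·s⁻¹

Step 1: For overall order n, rate = k × (concentration)^n.
Step 2: Rate has units mmol·L⁻¹·s⁻¹; concentration term has units (mmol·L⁻¹)^0.
Step 3: k = rate / (concentration)^n, so units of k = (mmol·L⁻¹)^(1-0)·s⁻¹ = mmol·L⁻¹·s⁻¹.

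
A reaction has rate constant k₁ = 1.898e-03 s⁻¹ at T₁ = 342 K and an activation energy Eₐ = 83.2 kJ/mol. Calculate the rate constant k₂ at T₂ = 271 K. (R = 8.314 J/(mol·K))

8.891e-07 s⁻¹

Step 1: Use the two-temperature Arrhenius form: ln(k₂/k₁) = -Eₐ/R × (1/T₂ - 1/T₁)
Step 2: Convert Eₐ to J/mol: 83.2 kJ/mol = 83200 J/mol
Step 3: 1/T₂ - 1/T₁ = 1/271 - 1/342 = 7.660603e-04 K⁻¹
Step 4: ln(k₂/k₁) = -83200/8.314 × 7.660603e-04 = -7.66613
Step 5: k₂ = k₁ × exp(-7.66613) = 1.898e-03 × 4.68427e-04 = 8.891e-07 s⁻¹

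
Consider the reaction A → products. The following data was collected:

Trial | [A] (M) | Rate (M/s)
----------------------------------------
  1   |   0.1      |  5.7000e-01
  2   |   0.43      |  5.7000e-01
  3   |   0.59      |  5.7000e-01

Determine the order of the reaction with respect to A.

zeroth order (0)

Step 1: Compare trials - when concentration changes, rate stays constant.
Step 2: rate₂/rate₁ = 5.7000e-01/5.7000e-01 = 1
Step 3: [A]₂/[A]₁ = 0.43/0.1 = 4.3
Step 4: Since rate ratio ≈ (conc ratio)^0, the reaction is zeroth order.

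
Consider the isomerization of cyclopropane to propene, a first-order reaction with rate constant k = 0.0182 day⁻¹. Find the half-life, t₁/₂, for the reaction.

38.09 day

Step 1: For a first-order reaction, t₁/₂ = ln(2)/k
Step 2: t₁/₂ = ln(2)/0.0182
Step 3: t₁/₂ = 0.6931/0.0182 = 38.09 day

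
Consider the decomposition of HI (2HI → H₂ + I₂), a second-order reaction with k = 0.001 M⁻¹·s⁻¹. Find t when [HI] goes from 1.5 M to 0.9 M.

444.4 s

Step 1: For second-order: t = (1/[HI] - 1/[HI]₀)/k
Step 2: t = (1/0.9 - 1/1.5)/0.001
Step 3: t = (1.111 - 0.6667)/0.001
Step 4: t = 0.4444/0.001 = 444.4 s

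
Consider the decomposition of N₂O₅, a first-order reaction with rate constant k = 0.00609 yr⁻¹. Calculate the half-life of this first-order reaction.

113.8 yr

Step 1: For a first-order reaction, t₁/₂ = ln(2)/k
Step 2: t₁/₂ = ln(2)/0.00609
Step 3: t₁/₂ = 0.6931/0.00609 = 113.8 yr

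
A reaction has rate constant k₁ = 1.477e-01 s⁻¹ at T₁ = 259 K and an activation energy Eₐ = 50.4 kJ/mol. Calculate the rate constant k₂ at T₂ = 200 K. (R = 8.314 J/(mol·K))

1.482e-04 s⁻¹

Step 1: Use the two-temperature Arrhenius form: ln(k₂/k₁) = -Eₐ/R × (1/T₂ - 1/T₁)
Step 2: Convert Eₐ to J/mol: 50.4 kJ/mol = 50400 J/mol
Step 3: 1/T₂ - 1/T₁ = 1/200 - 1/259 = 1.138996e-03 K⁻¹
Step 4: ln(k₂/k₁) = -50400/8.314 × 1.138996e-03 = -6.90467
Step 5: k₂ = k₁ × exp(-6.90467) = 1.477e-01 × 1.00309e-03 = 1.482e-04 s⁻¹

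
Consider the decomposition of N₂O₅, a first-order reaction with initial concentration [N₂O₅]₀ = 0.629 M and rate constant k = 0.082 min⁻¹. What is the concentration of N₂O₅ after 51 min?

0.009604 M

Step 1: For a first-order reaction: [N₂O₅] = [N₂O₅]₀ × e^(-kt)
Step 2: [N₂O₅] = 0.629 × e^(-0.082 × 51)
Step 3: [N₂O₅] = 0.629 × e^(-4.182)
Step 4: [N₂O₅] = 0.629 × 0.0152679 = 0.009604 M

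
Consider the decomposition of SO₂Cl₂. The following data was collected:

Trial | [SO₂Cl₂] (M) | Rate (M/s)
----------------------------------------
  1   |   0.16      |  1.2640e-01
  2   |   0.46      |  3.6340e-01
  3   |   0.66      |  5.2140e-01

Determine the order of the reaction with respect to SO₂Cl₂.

first order (1)

Step 1: Compare trials to find order n where rate₂/rate₁ = ([SO₂Cl₂]₂/[SO₂Cl₂]₁)^n
Step 2: rate₂/rate₁ = 3.6340e-01/1.2640e-01 = 2.875
Step 3: [SO₂Cl₂]₂/[SO₂Cl₂]₁ = 0.46/0.16 = 2.875
Step 4: n = ln(2.875)/ln(2.875) = 1.00 ≈ 1
Step 5: The reaction is first order in SO₂Cl₂.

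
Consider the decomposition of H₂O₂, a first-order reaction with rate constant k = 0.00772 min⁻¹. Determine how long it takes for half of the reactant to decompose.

89.79 min

Step 1: For a first-order reaction, t₁/₂ = ln(2)/k
Step 2: t₁/₂ = ln(2)/0.00772
Step 3: t₁/₂ = 0.6931/0.00772 = 89.79 min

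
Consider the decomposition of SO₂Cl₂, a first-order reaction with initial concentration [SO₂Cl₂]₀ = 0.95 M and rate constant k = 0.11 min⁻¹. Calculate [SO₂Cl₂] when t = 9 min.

0.353 M

Step 1: For a first-order reaction: [SO₂Cl₂] = [SO₂Cl₂]₀ × e^(-kt)
Step 2: [SO₂Cl₂] = 0.95 × e^(-0.11 × 9)
Step 3: [SO₂Cl₂] = 0.95 × e^(-0.99)
Step 4: [SO₂Cl₂] = 0.95 × 0.371577 = 0.353 M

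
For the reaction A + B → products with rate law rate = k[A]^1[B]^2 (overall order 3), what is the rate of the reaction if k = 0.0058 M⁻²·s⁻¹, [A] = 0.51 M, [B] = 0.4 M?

0.0004733 M/s

Step 1: The rate law is rate = k[A]^1[B]^2, overall order = 1+2 = 3
Step 2: Substitute values: rate = 0.0058 × (0.51)^1 × (0.4)^2
Step 3: rate = 0.0058 × 0.51 × 0.16 = 0.00047328 M/s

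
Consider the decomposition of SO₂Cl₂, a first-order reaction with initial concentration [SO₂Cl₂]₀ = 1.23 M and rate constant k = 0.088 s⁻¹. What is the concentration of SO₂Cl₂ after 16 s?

0.3009 M

Step 1: For a first-order reaction: [SO₂Cl₂] = [SO₂Cl₂]₀ × e^(-kt)
Step 2: [SO₂Cl₂] = 1.23 × e^(-0.088 × 16)
Step 3: [SO₂Cl₂] = 1.23 × e^(-1.408)
Step 4: [SO₂Cl₂] = 1.23 × 0.244632 = 0.3009 M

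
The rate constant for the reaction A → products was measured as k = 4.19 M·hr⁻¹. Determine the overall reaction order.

zeroth order (0)

Step 1: The units of k for an nth-order reaction are (concentration)^(1-n)·(time)⁻¹.
Step 2: Here k has units M·hr⁻¹, so the concentration exponent is 1.
Step 3: 1 - n = 1 ⇒ n = 0. The reaction is zeroth order.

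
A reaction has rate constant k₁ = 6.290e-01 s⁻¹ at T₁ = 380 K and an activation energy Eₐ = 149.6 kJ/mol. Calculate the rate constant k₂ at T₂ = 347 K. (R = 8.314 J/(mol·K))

6.965e-03 s⁻¹

Step 1: Use the two-temperature Arrhenius form: ln(k₂/k₁) = -Eₐ/R × (1/T₂ - 1/T₁)
Step 2: Convert Eₐ to J/mol: 149.6 kJ/mol = 149600 J/mol
Step 3: 1/T₂ - 1/T₁ = 1/347 - 1/380 = 2.502654e-04 K⁻¹
Step 4: ln(k₂/k₁) = -149600/8.314 × 2.502654e-04 = -4.50321
Step 5: k₂ = k₁ × exp(-4.50321) = 6.290e-01 × 1.10734e-02 = 6.965e-03 s⁻¹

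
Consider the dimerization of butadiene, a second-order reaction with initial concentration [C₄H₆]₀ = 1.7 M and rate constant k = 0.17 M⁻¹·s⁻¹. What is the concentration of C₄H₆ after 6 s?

0.6218 M

Step 1: For a second-order reaction: 1/[C₄H₆] = 1/[C₄H₆]₀ + kt
Step 2: 1/[C₄H₆] = 1/1.7 + 0.17 × 6
Step 3: 1/[C₄H₆] = 0.5882 + 1.02 = 1.608
Step 4: [C₄H₆] = 1/1.608 = 0.6218 M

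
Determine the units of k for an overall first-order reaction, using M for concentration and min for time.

min⁻¹

Step 1: For overall order n, rate = k × (concentration)^n.
Step 2: Rate has units M·min⁻¹; concentration term has units M^1.
Step 3: k = rate / (concentration)^n, so units of k = M^(1-1)·min⁻¹ = min⁻¹.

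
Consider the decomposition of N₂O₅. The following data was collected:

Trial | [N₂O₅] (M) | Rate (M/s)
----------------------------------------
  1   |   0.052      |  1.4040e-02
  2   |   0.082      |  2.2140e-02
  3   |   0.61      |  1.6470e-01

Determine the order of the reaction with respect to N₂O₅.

first order (1)

Step 1: Compare trials to find order n where rate₂/rate₁ = ([N₂O₅]₂/[N₂O₅]₁)^n
Step 2: rate₂/rate₁ = 2.2140e-02/1.4040e-02 = 1.577
Step 3: [N₂O₅]₂/[N₂O₅]₁ = 0.082/0.052 = 1.577
Step 4: n = ln(1.577)/ln(1.577) = 1.00 ≈ 1
Step 5: The reaction is first order in N₂O₅.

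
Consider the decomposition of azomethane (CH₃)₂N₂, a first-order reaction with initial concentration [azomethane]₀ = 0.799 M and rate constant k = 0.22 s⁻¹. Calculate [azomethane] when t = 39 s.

0.0001501 M

Step 1: For a first-order reaction: [azomethane] = [azomethane]₀ × e^(-kt)
Step 2: [azomethane] = 0.799 × e^(-0.22 × 39)
Step 3: [azomethane] = 0.799 × e^(-8.58)
Step 4: [azomethane] = 0.799 × 0.000187825 = 0.0001501 M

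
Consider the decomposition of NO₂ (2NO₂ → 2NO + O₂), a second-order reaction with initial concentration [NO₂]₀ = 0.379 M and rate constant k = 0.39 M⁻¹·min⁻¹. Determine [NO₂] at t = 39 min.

0.05603 M

Step 1: For a second-order reaction: 1/[NO₂] = 1/[NO₂]₀ + kt
Step 2: 1/[NO₂] = 1/0.379 + 0.39 × 39
Step 3: 1/[NO₂] = 2.639 + 15.21 = 17.85
Step 4: [NO₂] = 1/17.85 = 0.05603 M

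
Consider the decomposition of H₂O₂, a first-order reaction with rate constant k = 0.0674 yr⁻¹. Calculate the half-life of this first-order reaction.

10.28 yr

Step 1: For a first-order reaction, t₁/₂ = ln(2)/k
Step 2: t₁/₂ = ln(2)/0.0674
Step 3: t₁/₂ = 0.6931/0.0674 = 10.28 yr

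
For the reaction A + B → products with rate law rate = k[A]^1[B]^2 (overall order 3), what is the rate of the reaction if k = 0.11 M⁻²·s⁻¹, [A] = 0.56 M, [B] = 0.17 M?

0.00178 M/s

Step 1: The rate law is rate = k[A]^1[B]^2, overall order = 1+2 = 3
Step 2: Substitute values: rate = 0.11 × (0.56)^1 × (0.17)^2
Step 3: rate = 0.11 × 0.56 × 0.0289 = 0.00178024 M/s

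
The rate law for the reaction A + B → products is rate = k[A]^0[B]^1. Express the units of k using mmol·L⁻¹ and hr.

hr⁻¹

Step 1: Overall order = 0 + 1 = 1.
Step 2: rate has units mmol·L⁻¹·hr⁻¹; [A]^0[B]^1 has units (mmol·L⁻¹)^1.
Step 3: k = rate/([A]^0[B]^1), so units of k = (mmol·L⁻¹)^(1-1)·hr⁻¹ = hr⁻¹.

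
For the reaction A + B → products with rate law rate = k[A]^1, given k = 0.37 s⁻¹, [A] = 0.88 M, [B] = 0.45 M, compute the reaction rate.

0.3256 M/s

Step 1: The rate law is rate = k[A]^1
Step 2: Note that the rate does not depend on [B] (zero order in B).
Step 3: rate = 0.37 × (0.88)^1 = 0.3256 M/s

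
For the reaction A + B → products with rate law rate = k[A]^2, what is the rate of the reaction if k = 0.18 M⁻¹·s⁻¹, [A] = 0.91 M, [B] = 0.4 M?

0.1491 M/s

Step 1: The rate law is rate = k[A]^2
Step 2: Note that the rate does not depend on [B] (zero order in B).
Step 3: rate = 0.18 × (0.91)^2 = 0.149058 M/s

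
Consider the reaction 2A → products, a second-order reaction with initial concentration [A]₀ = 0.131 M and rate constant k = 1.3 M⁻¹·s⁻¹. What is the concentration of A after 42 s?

0.01607 M

Step 1: For a second-order reaction: 1/[A] = 1/[A]₀ + kt
Step 2: 1/[A] = 1/0.131 + 1.3 × 42
Step 3: 1/[A] = 7.634 + 54.6 = 62.23
Step 4: [A] = 1/62.23 = 0.01607 M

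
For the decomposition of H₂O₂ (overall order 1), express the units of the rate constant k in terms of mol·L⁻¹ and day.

day⁻¹

Step 1: For overall order n, rate = k × (concentration)^n.
Step 2: Rate has units mol·L⁻¹·day⁻¹; concentration term has units (mol·L⁻¹)^1.
Step 3: k = rate / (concentration)^n, so units of k = (mol·L⁻¹)^(1-1)·day⁻¹ = day⁻¹.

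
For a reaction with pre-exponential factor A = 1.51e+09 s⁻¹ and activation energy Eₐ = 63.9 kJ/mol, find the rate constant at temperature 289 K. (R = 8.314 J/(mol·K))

4.26e-03 s⁻¹

Step 1: Use the Arrhenius equation: k = A × exp(-Eₐ/RT)
Step 2: Convert Eₐ to J/mol: 63.9 kJ/mol = 63900 J/mol
Step 3: Calculate the exponent: -Eₐ/(RT) = -63900/(8.314 × 289) = -26.59457
Step 4: k = 1.51e+09 × exp(-26.59457)
Step 5: k = 1.51e+09 × 2.81919e-12 = 4.2570e-03 s⁻¹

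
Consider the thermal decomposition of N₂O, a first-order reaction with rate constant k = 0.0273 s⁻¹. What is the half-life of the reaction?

25.39 s

Step 1: For a first-order reaction, t₁/₂ = ln(2)/k
Step 2: t₁/₂ = ln(2)/0.0273
Step 3: t₁/₂ = 0.6931/0.0273 = 25.39 s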